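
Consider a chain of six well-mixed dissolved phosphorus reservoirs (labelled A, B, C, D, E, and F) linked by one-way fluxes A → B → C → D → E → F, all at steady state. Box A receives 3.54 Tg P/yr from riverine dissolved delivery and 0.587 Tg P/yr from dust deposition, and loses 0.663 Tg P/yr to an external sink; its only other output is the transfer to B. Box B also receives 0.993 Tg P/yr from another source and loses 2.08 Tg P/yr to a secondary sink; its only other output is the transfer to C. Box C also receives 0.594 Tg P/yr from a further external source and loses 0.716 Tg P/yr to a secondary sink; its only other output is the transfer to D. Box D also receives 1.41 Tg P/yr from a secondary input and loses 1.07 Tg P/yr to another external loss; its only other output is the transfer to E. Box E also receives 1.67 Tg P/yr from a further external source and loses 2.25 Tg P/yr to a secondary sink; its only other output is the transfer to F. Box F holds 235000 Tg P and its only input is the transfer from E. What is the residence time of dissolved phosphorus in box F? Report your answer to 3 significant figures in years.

117000 yr

Box A: F(A→B) = (3.54 + 0.587) − 0.663 = 3.4640 Tg P/yr.
Box B: F(B→C) = (3.4640 + 0.993) − 2.08 = 2.3770 Tg P/yr.
Box C: F(C→D) = (2.3770 + 0.594) − 0.716 = 2.2550 Tg P/yr.
Box D: F(D→E) = (2.2550 + 1.41) − 1.07 = 2.5950 Tg P/yr.
Box E: F(E→F) = (2.5950 + 1.67) − 2.25 = 2.0150 Tg P/yr.
Box F throughput = its input = 2.0150 Tg P/yr; τ = 235000 / 2.0150 = 116600 yr.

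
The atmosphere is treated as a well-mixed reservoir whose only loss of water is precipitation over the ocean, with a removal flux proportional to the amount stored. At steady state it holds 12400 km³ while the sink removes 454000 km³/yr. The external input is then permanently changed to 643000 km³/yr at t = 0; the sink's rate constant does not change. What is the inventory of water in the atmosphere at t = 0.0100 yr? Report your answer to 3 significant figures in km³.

14000 km³

Residence time τ = M₀/F₀ = 0.02731 yr. The eventual steady state is M_∞ = M₀·(F₁/F₀) = 12400 × 643000/454000 = 17562 km³.
The anomaly ΔM(t) = M(t) − M_∞ decays as ΔM₀·e^(−t/τ) with ΔM₀ = 12400 − 17562 = −5162 km³.
At t = 0.0100 yr, e^(−t/τ) = e^(−0.3661) = 0.6934, so ΔM = −3579 km³ and M = 17562 − 3579 = 13983 km³.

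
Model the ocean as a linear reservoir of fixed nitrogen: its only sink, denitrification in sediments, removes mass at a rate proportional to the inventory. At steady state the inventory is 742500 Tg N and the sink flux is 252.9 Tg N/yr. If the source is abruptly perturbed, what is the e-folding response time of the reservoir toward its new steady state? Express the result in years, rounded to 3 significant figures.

For a linear reservoir the response time equals the residence time τ = M/F.
τ = 742500 / 252.9 = 2936 yr.

2940 yr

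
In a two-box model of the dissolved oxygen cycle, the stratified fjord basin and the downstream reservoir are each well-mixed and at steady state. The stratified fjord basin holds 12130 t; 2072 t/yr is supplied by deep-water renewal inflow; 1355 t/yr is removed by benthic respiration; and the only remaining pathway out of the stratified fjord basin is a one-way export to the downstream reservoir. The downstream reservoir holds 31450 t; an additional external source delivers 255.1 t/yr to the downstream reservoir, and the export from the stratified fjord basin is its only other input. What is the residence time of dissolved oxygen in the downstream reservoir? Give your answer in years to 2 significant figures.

32 yr

Balance the stratified fjord basin: ΣF_in = 2072.0 t/yr.
Export to the downstream reservoir = ΣF_in − (1355) = 717.00 t/yr.
Total input to the downstream reservoir = 717.00 + 255.1 = 972.10 t/yr; at steady state this equals its total output.
τ = M / F = 31450 / 972.10 = 32.35 yr.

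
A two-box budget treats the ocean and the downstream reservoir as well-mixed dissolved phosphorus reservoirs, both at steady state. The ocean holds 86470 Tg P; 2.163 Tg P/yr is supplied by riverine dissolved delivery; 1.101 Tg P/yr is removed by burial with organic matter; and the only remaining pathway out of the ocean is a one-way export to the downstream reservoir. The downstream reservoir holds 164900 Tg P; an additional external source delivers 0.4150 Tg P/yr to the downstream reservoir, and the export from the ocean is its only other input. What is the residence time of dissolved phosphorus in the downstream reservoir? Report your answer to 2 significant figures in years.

Balance the ocean: ΣF_in = 2.1630 Tg P/yr.
Export to the downstream reservoir = ΣF_in − (1.101) = 1.0620 Tg P/yr.
Total input to the downstream reservoir = 1.0620 + 0.4150 = 1.4770 Tg P/yr; at steady state this equals its total output.
τ = M / F = 164900 / 1.4770 = 111600 yr.

110000 yr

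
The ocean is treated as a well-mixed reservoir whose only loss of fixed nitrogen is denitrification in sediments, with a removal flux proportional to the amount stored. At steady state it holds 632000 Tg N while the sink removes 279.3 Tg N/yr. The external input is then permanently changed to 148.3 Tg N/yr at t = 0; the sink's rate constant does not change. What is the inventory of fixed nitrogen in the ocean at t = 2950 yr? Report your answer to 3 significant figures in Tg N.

416000 Tg N

The sink rate constant is k = F₀/M₀ = 279.3/632000 = 0.0004419 yr⁻¹.
Solving dM/dt = F₁ − kM with M(0) = M₀ gives M(t) = F₁/k + (M₀ − F₁/k)·e^(−kt).
F₁/k = 148.3/0.0004419 = 335570 Tg N; kt = 0.0004419 × 2950 = 1.304, e^(−kt) = 0.2715.
M(2950) = 335570 + (632000 − 335570) × 0.2715 = 335570 + 80490 = 416060 Tg N.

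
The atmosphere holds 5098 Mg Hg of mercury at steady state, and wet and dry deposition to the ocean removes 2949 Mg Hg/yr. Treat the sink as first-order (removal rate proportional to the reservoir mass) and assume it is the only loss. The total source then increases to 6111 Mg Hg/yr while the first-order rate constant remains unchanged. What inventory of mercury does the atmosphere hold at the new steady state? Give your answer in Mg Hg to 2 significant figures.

11000 Mg Hg

Rate constant k = F/M = 2949 / 5098 = 0.5785 yr⁻¹.
At the new steady state, source = k·M_new ⇒ M_new = 6111 / 0.5785 = 10560 Mg Hg.
(Equivalently M_new = M × F_new/F_old = 5098 × 6111/2949.)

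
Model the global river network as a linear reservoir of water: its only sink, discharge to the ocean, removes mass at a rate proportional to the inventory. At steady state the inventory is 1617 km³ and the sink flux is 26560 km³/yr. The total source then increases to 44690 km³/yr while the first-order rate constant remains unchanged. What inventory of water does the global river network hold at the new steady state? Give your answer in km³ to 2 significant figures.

2700 km³

Rate constant k = F/M = 26560 / 1617 = 16.43 yr⁻¹.
At the new steady state, source = k·M_new ⇒ M_new = 44690 / 16.43 = 2721 km³.
(Equivalently M_new = M × F_new/F_old = 1617 × 44690/26560.)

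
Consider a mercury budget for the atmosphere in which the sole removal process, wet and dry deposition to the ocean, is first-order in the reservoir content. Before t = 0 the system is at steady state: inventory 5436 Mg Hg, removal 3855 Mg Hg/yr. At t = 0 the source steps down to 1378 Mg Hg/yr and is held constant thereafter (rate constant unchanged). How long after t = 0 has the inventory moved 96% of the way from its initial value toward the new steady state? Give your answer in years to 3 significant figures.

τ = M₀/F₀ = 5436/3855 = 1.410 yr.
The remaining gap fraction is e^(−t/τ); 96% covered ⇒ e^(−t/τ) = 0.0400.
t = −τ ln(0.0400) = 1.410 × 3.219 = 4.539 yr.

4.54 yr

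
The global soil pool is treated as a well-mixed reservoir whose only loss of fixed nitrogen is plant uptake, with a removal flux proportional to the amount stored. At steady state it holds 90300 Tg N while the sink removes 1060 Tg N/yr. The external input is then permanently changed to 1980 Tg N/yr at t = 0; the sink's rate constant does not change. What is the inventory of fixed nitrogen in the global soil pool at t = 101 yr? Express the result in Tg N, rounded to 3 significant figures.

145000 Tg N

The sink rate constant is k = F₀/M₀ = 1060/90300 = 0.01174 yr⁻¹.
Solving dM/dt = F₁ − kM with M(0) = M₀ gives M(t) = F₁/k + (M₀ − F₁/k)·e^(−kt).
F₁/k = 1980/0.01174 = 168670 Tg N; kt = 0.01174 × 101 = 1.186, e^(−kt) = 0.3056.
M(101) = 168670 + (90300 − 168670) × 0.3056 = 168670 − 23950 = 144730 Tg N.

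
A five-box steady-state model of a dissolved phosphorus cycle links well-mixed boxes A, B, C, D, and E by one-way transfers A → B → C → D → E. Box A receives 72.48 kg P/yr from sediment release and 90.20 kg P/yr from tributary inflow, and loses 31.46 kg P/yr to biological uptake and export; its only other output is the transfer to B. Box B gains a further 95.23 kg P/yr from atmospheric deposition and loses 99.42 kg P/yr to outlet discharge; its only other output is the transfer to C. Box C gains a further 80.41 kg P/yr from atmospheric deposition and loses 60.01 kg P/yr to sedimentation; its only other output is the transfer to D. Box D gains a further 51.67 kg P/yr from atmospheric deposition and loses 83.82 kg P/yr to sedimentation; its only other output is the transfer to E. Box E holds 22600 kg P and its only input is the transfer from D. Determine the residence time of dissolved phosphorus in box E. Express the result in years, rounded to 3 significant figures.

196 yr

Box A: F(A→B) = (72.48 + 90.20) − 31.46 = 131.22 kg P/yr.
Box B: F(B→C) = (131.22 + 95.23) − 99.42 = 127.03 kg P/yr.
Box C: F(C→D) = (127.03 + 80.41) − 60.01 = 147.43 kg P/yr.
Box D: F(D→E) = (147.43 + 51.67) − 83.82 = 115.28 kg P/yr.
Box E throughput = its input = 115.28 kg P/yr; τ = 22600 / 115.28 = 196.0 yr.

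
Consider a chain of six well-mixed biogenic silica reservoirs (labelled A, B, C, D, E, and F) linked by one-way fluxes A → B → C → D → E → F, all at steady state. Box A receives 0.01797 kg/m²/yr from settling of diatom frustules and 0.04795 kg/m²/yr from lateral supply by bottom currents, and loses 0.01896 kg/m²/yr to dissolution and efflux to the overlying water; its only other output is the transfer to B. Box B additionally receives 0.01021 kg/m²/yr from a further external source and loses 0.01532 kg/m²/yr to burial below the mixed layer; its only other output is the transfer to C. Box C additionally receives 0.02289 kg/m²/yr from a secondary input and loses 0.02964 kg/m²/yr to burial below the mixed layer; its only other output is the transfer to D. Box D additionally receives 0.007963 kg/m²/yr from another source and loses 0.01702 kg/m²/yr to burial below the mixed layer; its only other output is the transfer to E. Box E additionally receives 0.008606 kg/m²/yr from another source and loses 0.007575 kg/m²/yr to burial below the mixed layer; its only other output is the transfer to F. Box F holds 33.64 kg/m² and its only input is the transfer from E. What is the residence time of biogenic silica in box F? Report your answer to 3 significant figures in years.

Box A: F(A→B) = (0.01797 + 0.04795) − 0.01896 = 0.046960 kg/m²/yr.
Box B: F(B→C) = (0.046960 + 0.01021) − 0.01532 = 0.041850 kg/m²/yr.
Box C: F(C→D) = (0.041850 + 0.02289) − 0.02964 = 0.035100 kg/m²/yr.
Box D: F(D→E) = (0.035100 + 0.007963) − 0.01702 = 0.026043 kg/m²/yr.
Box E: F(E→F) = (0.026043 + 0.008606) − 0.007575 = 0.027074 kg/m²/yr.
Box F throughput = its input = 0.027074 kg/m²/yr; τ = 33.64 / 0.027074 = 1243 yr.

1240 yr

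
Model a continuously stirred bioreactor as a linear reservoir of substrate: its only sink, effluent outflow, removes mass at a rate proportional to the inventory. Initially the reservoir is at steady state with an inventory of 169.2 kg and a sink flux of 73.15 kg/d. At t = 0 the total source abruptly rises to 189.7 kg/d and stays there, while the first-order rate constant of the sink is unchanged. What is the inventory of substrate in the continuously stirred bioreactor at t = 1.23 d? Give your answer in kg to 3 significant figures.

Residence time τ = M₀/F₀ = 2.313 d. The eventual steady state is M_∞ = M₀·(F₁/F₀) = 169.2 × 189.7/73.15 = 438.79 kg.
The anomaly ΔM(t) = M(t) − M_∞ decays as ΔM₀·e^(−t/τ) with ΔM₀ = 169.2 − 438.79 = −269.6 kg.
At t = 1.23 d, e^(−t/τ) = e^(−0.5318) = 0.5876, so ΔM = −158.4 kg and M = 438.79 − 158.4 = 280.39 kg.

280 kg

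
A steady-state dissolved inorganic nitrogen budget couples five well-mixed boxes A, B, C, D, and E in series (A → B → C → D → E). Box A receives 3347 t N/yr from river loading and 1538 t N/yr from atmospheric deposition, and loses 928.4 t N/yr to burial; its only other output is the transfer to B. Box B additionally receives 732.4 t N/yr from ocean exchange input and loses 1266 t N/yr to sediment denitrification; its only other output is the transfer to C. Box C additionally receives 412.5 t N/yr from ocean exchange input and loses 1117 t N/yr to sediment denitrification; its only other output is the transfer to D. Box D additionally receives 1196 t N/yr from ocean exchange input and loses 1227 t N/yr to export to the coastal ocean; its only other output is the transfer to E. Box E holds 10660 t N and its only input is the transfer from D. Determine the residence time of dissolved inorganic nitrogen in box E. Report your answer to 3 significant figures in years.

3.97 yr

Box A: F(A→B) = (3347 + 1538) − 928.4 = 3956.6 t N/yr.
Box B: F(B→C) = (3956.6 + 732.4) − 1266 = 3423.0 t N/yr.
Box C: F(C→D) = (3423.0 + 412.5) − 1117 = 2718.5 t N/yr.
Box D: F(D→E) = (2718.5 + 1196) − 1227 = 2687.5 t N/yr.
Box E throughput = its input = 2687.5 t N/yr; τ = 10660 / 2687.5 = 3.967 yr.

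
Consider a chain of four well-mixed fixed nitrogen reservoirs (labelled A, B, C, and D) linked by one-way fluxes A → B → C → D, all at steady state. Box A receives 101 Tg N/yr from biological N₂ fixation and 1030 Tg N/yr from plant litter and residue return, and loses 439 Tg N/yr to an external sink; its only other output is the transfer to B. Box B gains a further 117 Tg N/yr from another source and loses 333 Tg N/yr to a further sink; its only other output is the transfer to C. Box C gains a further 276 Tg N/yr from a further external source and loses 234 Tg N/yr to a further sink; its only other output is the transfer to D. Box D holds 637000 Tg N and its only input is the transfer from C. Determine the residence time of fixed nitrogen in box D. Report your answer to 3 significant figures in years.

Box A: F(A→B) = (101 + 1030) − 439 = 692.00 Tg N/yr.
Box B: F(B→C) = (692.00 + 117) − 333 = 476.00 Tg N/yr.
Box C: F(C→D) = (476.00 + 276) − 234 = 518.00 Tg N/yr.
Box D throughput = its input = 518.00 Tg N/yr; τ = 637000 / 518.00 = 1230 yr.

1230 yr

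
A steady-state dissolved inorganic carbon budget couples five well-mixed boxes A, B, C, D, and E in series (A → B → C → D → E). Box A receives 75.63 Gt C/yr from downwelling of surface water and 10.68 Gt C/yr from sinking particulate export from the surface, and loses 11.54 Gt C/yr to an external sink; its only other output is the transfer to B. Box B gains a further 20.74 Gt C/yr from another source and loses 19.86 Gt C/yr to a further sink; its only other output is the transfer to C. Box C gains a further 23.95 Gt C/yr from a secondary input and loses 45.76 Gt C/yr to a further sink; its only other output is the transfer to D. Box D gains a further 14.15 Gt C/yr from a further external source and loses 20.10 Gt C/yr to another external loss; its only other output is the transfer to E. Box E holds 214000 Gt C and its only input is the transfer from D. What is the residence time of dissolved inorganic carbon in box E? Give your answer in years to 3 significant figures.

Box A: F(A→B) = (75.63 + 10.68) − 11.54 = 74.770 Gt C/yr.
Box B: F(B→C) = (74.770 + 20.74) − 19.86 = 75.650 Gt C/yr.
Box C: F(C→D) = (75.650 + 23.95) − 45.76 = 53.840 Gt C/yr.
Box D: F(D→E) = (53.840 + 14.15) − 20.10 = 47.890 Gt C/yr.
Box E throughput = its input = 47.890 Gt C/yr; τ = 214000 / 47.890 = 4469 yr.

4470 yr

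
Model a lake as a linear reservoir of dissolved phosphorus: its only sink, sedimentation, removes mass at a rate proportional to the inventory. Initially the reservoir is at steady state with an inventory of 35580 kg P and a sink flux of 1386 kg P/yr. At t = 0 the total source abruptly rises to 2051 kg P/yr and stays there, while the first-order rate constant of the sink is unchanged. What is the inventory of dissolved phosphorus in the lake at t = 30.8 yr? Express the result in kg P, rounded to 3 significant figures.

47500 kg P

τ = M₀/F₀ = 35580/1386 = 25.67 yr; rate constant k = 1/τ.
New steady state M_∞ = F₁/k = F₁·τ = 2051 × 25.67 = 52651 kg P.
M(t) = M_∞ + (M₀ − M_∞)·e^(−t/τ); t/τ = 30.8/25.67 = 1.200, so e^(−t/τ) = 0.3013.
M(t) = 52651 − 17070 × 0.3013 = 47508 kg P.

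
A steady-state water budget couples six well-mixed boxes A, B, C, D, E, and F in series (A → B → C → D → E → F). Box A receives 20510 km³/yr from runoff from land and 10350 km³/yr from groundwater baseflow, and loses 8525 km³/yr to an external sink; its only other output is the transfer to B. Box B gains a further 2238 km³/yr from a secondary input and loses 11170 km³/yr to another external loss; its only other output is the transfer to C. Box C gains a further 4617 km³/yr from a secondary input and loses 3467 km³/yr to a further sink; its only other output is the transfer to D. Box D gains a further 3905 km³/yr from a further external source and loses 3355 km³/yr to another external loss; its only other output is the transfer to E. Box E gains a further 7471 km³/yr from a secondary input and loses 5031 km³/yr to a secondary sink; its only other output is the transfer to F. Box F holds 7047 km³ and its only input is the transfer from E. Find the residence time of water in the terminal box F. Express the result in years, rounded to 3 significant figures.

0.402 yr

Box A: F(A→B) = (20510 + 10350) − 8525 = 22335 km³/yr.
Box B: F(B→C) = (22335 + 2238) − 11170 = 13403 km³/yr.
Box C: F(C→D) = (13403 + 4617) − 3467 = 14553 km³/yr.
Box D: F(D→E) = (14553 + 3905) − 3355 = 15103 km³/yr.
Box E: F(E→F) = (15103 + 7471) − 5031 = 17543 km³/yr.
Box F throughput = its input = 17543 km³/yr; τ = 7047 / 17543 = 0.4017 yr.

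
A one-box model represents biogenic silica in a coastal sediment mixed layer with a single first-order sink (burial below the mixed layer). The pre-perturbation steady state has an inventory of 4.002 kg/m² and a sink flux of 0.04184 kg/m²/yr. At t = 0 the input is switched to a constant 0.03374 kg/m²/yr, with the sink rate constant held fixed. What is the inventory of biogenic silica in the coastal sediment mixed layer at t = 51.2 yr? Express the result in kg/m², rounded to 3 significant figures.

The sink rate constant is k = F₀/M₀ = 0.04184/4.002 = 0.01045 yr⁻¹.
Solving dM/dt = F₁ − kM with M(0) = M₀ gives M(t) = F₁/k + (M₀ − F₁/k)·e^(−kt).
F₁/k = 0.03374/0.01045 = 3.2272 kg/m²; kt = 0.01045 × 51.2 = 0.5353, e^(−kt) = 0.5855.
M(51.2) = 3.2272 + (4.002 − 3.2272) × 0.5855 = 3.2272 + 0.4536 = 3.6809 kg/m².

3.68 kg/m²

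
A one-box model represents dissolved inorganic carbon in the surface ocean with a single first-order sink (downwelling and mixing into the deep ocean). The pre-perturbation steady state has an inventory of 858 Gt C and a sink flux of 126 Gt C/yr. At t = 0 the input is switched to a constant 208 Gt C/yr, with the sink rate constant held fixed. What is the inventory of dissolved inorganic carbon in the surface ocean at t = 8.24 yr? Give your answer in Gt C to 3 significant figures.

The sink rate constant is k = F₀/M₀ = 126/858 = 0.1469 yr⁻¹.
Solving dM/dt = F₁ − kM with M(0) = M₀ gives M(t) = F₁/k + (M₀ − F₁/k)·e^(−kt).
F₁/k = 208/0.1469 = 1416.4 Gt C; kt = 0.1469 × 8.24 = 1.210, e^(−kt) = 0.2982.
M(8.24) = 1416.4 + (858 − 1416.4) × 0.2982 = 1416.4 − 166.5 = 1249.9 Gt C.

1250 Gt C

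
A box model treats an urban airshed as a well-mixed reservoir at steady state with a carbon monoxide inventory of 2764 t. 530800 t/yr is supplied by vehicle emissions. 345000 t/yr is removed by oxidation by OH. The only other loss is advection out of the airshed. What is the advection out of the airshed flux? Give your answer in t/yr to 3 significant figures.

186000 t/yr

At steady state ΣF_in = ΣF_out.
ΣF_in = 530800 t/yr.
Advection out of the airshed flux = ΣF_in − (345000) = 530800 − 345000 = 185800 t/yr.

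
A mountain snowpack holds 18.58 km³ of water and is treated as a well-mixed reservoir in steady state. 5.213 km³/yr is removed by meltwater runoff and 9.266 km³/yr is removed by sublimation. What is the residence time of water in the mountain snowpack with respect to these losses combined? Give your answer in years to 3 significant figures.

Total removal = 5.213 + 9.266 = 14.479 km³/yr.
τ = M / ΣF_out = 18.58 / 14.479 = 1.283 yr.

1.28 yr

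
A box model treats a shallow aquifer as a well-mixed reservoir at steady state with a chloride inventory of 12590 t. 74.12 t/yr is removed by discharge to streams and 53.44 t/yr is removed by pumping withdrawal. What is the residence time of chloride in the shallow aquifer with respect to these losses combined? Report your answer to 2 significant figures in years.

99 yr

Total removal = 74.12 + 53.44 = 127.56 t/yr.
τ = M / ΣF_out = 12590 / 127.56 = 98.70 yr.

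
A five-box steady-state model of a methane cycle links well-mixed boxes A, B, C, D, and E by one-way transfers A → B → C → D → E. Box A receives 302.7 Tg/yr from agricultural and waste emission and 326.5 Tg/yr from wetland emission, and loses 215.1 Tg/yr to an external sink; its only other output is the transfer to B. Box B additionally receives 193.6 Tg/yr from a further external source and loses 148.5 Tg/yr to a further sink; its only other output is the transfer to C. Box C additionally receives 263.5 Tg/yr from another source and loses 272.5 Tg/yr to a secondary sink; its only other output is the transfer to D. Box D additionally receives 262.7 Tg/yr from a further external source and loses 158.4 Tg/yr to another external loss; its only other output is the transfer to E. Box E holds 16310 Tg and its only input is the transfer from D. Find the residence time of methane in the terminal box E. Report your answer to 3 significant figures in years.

29.4 yr

Box A: F(A→B) = (302.7 + 326.5) − 215.1 = 414.10 Tg/yr.
Box B: F(B→C) = (414.10 + 193.6) − 148.5 = 459.20 Tg/yr.
Box C: F(C→D) = (459.20 + 263.5) − 272.5 = 450.20 Tg/yr.
Box D: F(D→E) = (450.20 + 262.7) − 158.4 = 554.50 Tg/yr.
Box E throughput = its input = 554.50 Tg/yr; τ = 16310 / 554.50 = 29.41 yr.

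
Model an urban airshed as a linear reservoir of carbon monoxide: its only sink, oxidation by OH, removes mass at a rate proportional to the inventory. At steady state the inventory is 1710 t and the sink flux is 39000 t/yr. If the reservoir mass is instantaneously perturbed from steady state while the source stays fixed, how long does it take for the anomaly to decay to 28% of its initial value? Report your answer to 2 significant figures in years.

For a linear reservoir the anomaly decays as exp(−t/τ) with τ = M/F = 1710/39000 = 0.04385 yr.
exp(−t/τ) = 0.28 ⇒ t = −τ ln(0.28) = 0.04385 × 1.273 = 0.05581 yr.

0.056 yr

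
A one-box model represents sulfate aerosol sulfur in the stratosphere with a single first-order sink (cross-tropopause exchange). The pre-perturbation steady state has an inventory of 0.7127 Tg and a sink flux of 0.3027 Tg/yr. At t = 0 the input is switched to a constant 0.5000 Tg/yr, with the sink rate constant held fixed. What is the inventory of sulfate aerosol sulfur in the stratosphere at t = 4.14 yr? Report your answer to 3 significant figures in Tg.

Residence time τ = M₀/F₀ = 2.354 yr. The eventual steady state is M_∞ = M₀·(F₁/F₀) = 0.7127 × 0.5000/0.3027 = 1.1772 Tg.
The anomaly ΔM(t) = M(t) − M_∞ decays as ΔM₀·e^(−t/τ) with ΔM₀ = 0.7127 − 1.1772 = −0.4645 Tg.
At t = 4.14 yr, e^(−t/τ) = e^(−1.758) = 0.1723, so ΔM = −0.08005 Tg and M = 1.1772 − 0.08005 = 1.0972 Tg.

1.10 Tg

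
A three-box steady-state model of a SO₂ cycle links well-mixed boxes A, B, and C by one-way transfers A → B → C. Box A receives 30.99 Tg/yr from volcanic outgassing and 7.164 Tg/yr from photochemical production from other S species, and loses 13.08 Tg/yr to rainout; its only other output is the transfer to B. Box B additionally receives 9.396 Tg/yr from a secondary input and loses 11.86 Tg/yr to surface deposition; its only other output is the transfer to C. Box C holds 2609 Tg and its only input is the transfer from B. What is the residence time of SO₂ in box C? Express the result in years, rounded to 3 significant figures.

115 yr

Box A: F(A→B) = (30.99 + 7.164) − 13.08 = 25.074 Tg/yr.
Box B: F(B→C) = (25.074 + 9.396) − 11.86 = 22.610 Tg/yr.
Box C throughput = its input = 22.610 Tg/yr; τ = 2609 / 22.610 = 115.4 yr.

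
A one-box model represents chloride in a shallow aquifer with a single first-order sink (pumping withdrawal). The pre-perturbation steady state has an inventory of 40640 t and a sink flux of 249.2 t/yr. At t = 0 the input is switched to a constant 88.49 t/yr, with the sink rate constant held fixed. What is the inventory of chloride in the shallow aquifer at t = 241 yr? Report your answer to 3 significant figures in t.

20400 t

The sink rate constant is k = F₀/M₀ = 249.2/40640 = 0.006132 yr⁻¹.
Solving dM/dt = F₁ − kM with M(0) = M₀ gives M(t) = F₁/k + (M₀ − F₁/k)·e^(−kt).
F₁/k = 88.49/0.006132 = 14431 t; kt = 0.006132 × 241 = 1.478, e^(−kt) = 0.2281.
M(241) = 14431 + (40640 − 14431) × 0.2281 = 14431 + 5979 = 20410 t.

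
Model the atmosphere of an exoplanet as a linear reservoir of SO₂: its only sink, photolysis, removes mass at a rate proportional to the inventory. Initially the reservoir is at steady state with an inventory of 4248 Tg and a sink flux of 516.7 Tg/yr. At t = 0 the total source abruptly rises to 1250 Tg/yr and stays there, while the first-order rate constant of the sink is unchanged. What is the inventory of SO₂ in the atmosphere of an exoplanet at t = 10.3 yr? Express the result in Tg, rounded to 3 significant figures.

8550 Tg

The sink rate constant is k = F₀/M₀ = 516.7/4248 = 0.1216 yr⁻¹.
Solving dM/dt = F₁ − kM with M(0) = M₀ gives M(t) = F₁/k + (M₀ − F₁/k)·e^(−kt).
F₁/k = 1250/0.1216 = 10277 Tg; kt = 0.1216 × 10.3 = 1.253, e^(−kt) = 0.2857.
M(10.3) = 10277 + (4248 − 10277) × 0.2857 = 10277 − 1722 = 8554.4 Tg.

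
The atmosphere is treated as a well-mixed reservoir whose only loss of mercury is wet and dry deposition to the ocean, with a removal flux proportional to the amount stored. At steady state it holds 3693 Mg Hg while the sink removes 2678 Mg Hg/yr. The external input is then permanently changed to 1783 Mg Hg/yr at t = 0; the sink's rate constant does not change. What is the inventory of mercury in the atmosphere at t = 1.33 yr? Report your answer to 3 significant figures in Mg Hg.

τ = M₀/F₀ = 3693/2678 = 1.379 yr; rate constant k = 1/τ.
New steady state M_∞ = F₁/k = F₁·τ = 1783 × 1.379 = 2458.8 Mg Hg.
M(t) = M_∞ + (M₀ − M_∞)·e^(−t/τ); t/τ = 1.33/1.379 = 0.9645, so e^(−t/τ) = 0.3812.
M(t) = 2458.8 + 1234 × 0.3812 = 2929.3 Mg Hg.

2930 Mg Hg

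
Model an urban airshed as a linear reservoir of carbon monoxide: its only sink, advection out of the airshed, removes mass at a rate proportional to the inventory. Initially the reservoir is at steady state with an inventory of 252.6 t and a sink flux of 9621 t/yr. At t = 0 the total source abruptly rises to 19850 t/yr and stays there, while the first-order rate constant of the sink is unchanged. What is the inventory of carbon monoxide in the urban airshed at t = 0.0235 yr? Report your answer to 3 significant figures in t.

411 t

τ = M₀/F₀ = 252.6/9621 = 0.02626 yr; rate constant k = 1/τ.
New steady state M_∞ = F₁/k = F₁·τ = 19850 × 0.02626 = 521.16 t.
M(t) = M_∞ + (M₀ − M_∞)·e^(−t/τ); t/τ = 0.0235/0.02626 = 0.8951, so e^(−t/τ) = 0.4086.
M(t) = 521.16 − 268.6 × 0.4086 = 411.43 t.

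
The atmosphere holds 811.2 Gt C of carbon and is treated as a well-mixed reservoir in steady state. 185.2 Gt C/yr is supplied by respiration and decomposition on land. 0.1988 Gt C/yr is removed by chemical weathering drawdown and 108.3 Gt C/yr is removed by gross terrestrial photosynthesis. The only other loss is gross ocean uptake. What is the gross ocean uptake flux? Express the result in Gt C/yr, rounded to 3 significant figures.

76.7 Gt C/yr

At steady state ΣF_in = ΣF_out.
ΣF_in = 185.20 Gt C/yr.
Gross ocean uptake flux = ΣF_in − (0.1988 + 108.3) = 185.20 − 108.5 = 76.70 Gt C/yr.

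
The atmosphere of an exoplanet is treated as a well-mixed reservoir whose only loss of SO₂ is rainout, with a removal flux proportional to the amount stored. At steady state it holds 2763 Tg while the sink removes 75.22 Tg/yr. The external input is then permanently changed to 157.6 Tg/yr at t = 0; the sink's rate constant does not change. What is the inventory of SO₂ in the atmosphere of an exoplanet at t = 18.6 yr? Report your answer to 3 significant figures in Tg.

Residence time τ = M₀/F₀ = 36.73 yr. The eventual steady state is M_∞ = M₀·(F₁/F₀) = 2763 × 157.6/75.22 = 5789.0 Tg.
The anomaly ΔM(t) = M(t) − M_∞ decays as ΔM₀·e^(−t/τ) with ΔM₀ = 2763 − 5789.0 = −3026 Tg.
At t = 18.6 yr, e^(−t/τ) = e^(−0.5064) = 0.6027, so ΔM = −1824 Tg and M = 5789.0 − 1824 = 3965.3 Tg.

3970 Tg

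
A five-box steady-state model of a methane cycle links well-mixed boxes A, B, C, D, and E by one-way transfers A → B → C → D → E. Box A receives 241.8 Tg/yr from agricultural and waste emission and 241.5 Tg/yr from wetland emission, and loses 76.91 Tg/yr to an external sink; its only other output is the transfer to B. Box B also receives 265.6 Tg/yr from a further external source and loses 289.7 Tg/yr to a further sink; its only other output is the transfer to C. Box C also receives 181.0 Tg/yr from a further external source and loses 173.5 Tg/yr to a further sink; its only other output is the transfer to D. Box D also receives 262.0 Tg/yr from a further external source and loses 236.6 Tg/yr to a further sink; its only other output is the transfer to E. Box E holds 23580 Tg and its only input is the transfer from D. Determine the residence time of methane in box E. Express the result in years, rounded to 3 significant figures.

Box A: F(A→B) = (241.8 + 241.5) − 76.91 = 406.39 Tg/yr.
Box B: F(B→C) = (406.39 + 265.6) − 289.7 = 382.29 Tg/yr.
Box C: F(C→D) = (382.29 + 181.0) − 173.5 = 389.79 Tg/yr.
Box D: F(D→E) = (389.79 + 262.0) − 236.6 = 415.19 Tg/yr.
Box E throughput = its input = 415.19 Tg/yr; τ = 23580 / 415.19 = 56.79 yr.

56.8 yr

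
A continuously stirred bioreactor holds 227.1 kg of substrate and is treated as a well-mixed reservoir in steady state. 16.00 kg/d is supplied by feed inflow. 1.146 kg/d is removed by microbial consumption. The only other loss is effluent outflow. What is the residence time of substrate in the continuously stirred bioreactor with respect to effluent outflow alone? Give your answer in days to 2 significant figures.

At steady state ΣF_in = ΣF_out.
ΣF_in = 16.000 kg/d.
Effluent outflow flux = ΣF_in − (1.146) = 16.000 − 1.146 = 14.85 kg/d.
τ = M / F = 227.1 / 14.85 = 15.29 d.

15 d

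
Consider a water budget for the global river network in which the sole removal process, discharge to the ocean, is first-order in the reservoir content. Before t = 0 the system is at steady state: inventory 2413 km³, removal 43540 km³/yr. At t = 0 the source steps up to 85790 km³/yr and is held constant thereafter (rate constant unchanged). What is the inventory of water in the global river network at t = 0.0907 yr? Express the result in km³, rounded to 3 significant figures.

4300 km³

Residence time τ = M₀/F₀ = 0.05542 yr. The eventual steady state is M_∞ = M₀·(F₁/F₀) = 2413 × 85790/43540 = 4754.5 km³.
The anomaly ΔM(t) = M(t) − M_∞ decays as ΔM₀·e^(−t/τ) with ΔM₀ = 2413 − 4754.5 = −2342 km³.
At t = 0.0907 yr, e^(−t/τ) = e^(−1.637) = 0.1946, so ΔM = −455.8 km³ and M = 4754.5 − 455.8 = 4298.7 km³.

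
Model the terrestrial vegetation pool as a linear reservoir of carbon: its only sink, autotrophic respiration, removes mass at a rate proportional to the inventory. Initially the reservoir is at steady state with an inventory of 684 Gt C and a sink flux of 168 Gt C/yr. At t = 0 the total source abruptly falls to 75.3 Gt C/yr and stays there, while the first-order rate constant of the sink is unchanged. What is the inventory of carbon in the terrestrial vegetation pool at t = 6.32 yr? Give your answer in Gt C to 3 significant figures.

τ = M₀/F₀ = 684/168 = 4.071 yr; rate constant k = 1/τ.
New steady state M_∞ = F₁/k = F₁·τ = 75.3 × 4.071 = 306.58 Gt C.
M(t) = M_∞ + (M₀ − M_∞)·e^(−t/τ); t/τ = 6.32/4.071 = 1.552, so e^(−t/τ) = 0.2118.
M(t) = 306.58 + 377.4 × 0.2118 = 386.50 Gt C.

387 Gt C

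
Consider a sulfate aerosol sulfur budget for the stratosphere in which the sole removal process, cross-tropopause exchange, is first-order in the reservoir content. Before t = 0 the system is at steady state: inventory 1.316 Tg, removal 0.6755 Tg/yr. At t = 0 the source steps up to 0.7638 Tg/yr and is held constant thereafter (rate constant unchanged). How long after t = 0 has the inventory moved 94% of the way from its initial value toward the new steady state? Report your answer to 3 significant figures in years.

5.48 yr

τ = M₀/F₀ = 1.316/0.6755 = 1.948 yr.
The remaining gap fraction is e^(−t/τ); 94% covered ⇒ e^(−t/τ) = 0.0600.
t = −τ ln(0.0600) = 1.948 × 2.813 = 5.481 yr.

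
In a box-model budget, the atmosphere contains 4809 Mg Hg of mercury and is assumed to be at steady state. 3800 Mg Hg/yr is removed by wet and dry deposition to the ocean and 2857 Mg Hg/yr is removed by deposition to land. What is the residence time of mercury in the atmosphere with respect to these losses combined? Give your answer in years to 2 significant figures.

0.72 yr

Total removal = 3800 + 2857 = 6657.0 Mg Hg/yr.
τ = M / ΣF_out = 4809 / 6657.0 = 0.7224 yr.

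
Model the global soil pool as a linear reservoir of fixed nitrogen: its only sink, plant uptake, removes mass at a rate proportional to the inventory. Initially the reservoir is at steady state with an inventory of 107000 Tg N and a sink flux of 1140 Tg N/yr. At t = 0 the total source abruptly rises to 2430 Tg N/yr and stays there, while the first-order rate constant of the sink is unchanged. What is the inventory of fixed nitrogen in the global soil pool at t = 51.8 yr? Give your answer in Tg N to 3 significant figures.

158000 Tg N

τ = M₀/F₀ = 107000/1140 = 93.86 yr; rate constant k = 1/τ.
New steady state M_∞ = F₁/k = F₁·τ = 2430 × 93.86 = 228080 Tg N.
M(t) = M_∞ + (M₀ − M_∞)·e^(−t/τ); t/τ = 51.8/93.86 = 0.5519, so e^(−t/τ) = 0.5759.
M(t) = 228080 − 121100 × 0.5759 = 158350 Tg N.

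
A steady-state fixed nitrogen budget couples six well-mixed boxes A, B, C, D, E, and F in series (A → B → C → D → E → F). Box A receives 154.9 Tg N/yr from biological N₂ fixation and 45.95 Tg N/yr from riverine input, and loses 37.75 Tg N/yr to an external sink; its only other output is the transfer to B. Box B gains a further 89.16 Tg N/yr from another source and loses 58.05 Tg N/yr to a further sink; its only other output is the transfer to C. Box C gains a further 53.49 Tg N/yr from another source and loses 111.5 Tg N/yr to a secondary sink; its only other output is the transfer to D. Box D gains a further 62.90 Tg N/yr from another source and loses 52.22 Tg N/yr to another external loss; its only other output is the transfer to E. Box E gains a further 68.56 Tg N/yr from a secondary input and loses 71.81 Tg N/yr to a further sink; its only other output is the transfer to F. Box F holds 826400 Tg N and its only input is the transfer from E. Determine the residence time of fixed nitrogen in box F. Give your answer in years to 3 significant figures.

5750 yr

Box A: F(A→B) = (154.9 + 45.95) − 37.75 = 163.10 Tg N/yr.
Box B: F(B→C) = (163.10 + 89.16) − 58.05 = 194.21 Tg N/yr.
Box C: F(C→D) = (194.21 + 53.49) − 111.5 = 136.20 Tg N/yr.
Box D: F(D→E) = (136.20 + 62.90) − 52.22 = 146.88 Tg N/yr.
Box E: F(E→F) = (146.88 + 68.56) − 71.81 = 143.63 Tg N/yr.
Box F throughput = its input = 143.63 Tg N/yr; τ = 826400 / 143.63 = 5754 yr.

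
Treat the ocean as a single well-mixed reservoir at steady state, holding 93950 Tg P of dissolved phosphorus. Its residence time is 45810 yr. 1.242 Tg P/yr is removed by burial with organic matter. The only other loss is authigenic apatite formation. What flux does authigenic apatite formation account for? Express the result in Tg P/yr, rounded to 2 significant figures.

Total removal F = M/τ = 93950 / 45810 = 2.051 Tg P/yr.
Authigenic apatite formation = F − (1.242) = 2.051 − 1.242 = 0.8089 Tg P/yr.

0.81 Tg P/yr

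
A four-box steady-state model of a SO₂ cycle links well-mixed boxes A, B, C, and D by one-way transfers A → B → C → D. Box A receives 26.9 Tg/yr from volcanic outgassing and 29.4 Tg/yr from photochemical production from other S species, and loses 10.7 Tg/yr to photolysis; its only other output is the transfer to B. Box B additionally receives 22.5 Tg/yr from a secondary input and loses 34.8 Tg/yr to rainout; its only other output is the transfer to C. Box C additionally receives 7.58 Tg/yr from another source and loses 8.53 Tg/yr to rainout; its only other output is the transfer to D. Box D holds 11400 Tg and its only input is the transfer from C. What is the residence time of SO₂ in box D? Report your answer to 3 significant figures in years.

Box A: F(A→B) = (26.9 + 29.4) − 10.7 = 45.600 Tg/yr.
Box B: F(B→C) = (45.600 + 22.5) − 34.8 = 33.300 Tg/yr.
Box C: F(C→D) = (33.300 + 7.58) − 8.53 = 32.350 Tg/yr.
Box D throughput = its input = 32.350 Tg/yr; τ = 11400 / 32.350 = 352.4 yr.

352 yr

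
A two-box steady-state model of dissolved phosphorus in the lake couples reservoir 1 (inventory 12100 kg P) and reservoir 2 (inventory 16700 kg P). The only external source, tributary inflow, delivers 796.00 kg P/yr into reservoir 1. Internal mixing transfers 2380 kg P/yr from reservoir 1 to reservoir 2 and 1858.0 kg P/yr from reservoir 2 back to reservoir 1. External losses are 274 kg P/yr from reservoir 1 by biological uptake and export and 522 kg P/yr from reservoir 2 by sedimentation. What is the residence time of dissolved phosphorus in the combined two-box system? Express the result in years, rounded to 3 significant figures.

Treat the two boxes together as one reservoir: the mixing fluxes between them are internal recycling, so τ = ΣM / Σ(external losses).
M_total = 12100 + 16700 = 28800 kg P.
ΣF_external_out = 274 + 522 = 796.00 kg P/yr.
τ = M_total / ΣF_ext = 28800 / 796.00 = 36.18 yr.

36.2 yr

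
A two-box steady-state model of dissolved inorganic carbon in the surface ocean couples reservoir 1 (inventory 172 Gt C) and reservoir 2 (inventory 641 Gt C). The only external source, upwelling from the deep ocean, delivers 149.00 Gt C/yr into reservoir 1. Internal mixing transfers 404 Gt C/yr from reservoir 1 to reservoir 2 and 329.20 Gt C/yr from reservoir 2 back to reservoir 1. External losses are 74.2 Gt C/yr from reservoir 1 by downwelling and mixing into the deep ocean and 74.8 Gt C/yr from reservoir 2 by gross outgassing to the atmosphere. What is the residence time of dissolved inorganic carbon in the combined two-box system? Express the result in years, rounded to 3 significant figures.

5.46 yr

For the system as a whole, the A↔B exchange is internal and contributes nothing to the throughput; only the external sinks remove mass.
M_total = 172 + 641 = 813.00 Gt C.
ΣF_external_out = 74.2 + 74.8 = 149.00 Gt C/yr.
τ = M_total / ΣF_ext = 813.00 / 149.00 = 5.456 yr.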